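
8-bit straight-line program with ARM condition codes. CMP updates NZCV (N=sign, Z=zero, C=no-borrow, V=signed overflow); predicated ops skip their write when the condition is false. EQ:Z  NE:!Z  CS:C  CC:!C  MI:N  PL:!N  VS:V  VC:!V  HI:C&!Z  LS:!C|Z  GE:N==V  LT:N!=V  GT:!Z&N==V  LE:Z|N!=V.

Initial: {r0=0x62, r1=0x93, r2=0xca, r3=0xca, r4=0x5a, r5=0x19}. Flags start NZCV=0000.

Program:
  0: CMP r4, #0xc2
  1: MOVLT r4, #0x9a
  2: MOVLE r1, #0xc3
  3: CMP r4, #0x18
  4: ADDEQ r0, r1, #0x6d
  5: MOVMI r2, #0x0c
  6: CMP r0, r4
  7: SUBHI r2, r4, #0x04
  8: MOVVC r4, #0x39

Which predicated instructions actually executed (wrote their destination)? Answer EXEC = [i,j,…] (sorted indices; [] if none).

0: ✓ CMP  NZCV=1001
1: · MOVLT
2: · MOVLE
3: ✓ CMP  NZCV=0010
4: · ADDEQ
5: · MOVMI
6: ✓ CMP  NZCV=0010
7: ✓ SUBHI  r2←0x56
8: ✓ MOVVC  r4←0x39

EXEC = [7,8]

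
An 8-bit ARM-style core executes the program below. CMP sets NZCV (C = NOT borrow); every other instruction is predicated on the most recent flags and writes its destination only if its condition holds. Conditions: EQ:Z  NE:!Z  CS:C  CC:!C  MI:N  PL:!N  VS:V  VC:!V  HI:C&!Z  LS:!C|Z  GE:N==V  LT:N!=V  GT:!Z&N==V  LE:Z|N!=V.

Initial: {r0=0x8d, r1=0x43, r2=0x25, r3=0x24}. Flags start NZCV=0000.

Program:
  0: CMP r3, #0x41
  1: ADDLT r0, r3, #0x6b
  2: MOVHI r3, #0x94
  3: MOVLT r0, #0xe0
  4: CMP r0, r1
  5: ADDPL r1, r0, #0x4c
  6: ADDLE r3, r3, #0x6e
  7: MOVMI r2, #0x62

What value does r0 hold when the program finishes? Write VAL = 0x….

[0] flags=1000 → (cmp)
[1] flags=1000 LT?T → r0=0x8f
[2] flags=1000 HI?F → skip
[3] flags=1000 LT?T → r0=0xe0
[4] flags=1010 → (cmp)
[5] flags=1010 PL?F → skip
[6] flags=1010 LE?T → r3=0x92
[7] flags=1010 MI?T → r2=0x62

VAL = 0xe0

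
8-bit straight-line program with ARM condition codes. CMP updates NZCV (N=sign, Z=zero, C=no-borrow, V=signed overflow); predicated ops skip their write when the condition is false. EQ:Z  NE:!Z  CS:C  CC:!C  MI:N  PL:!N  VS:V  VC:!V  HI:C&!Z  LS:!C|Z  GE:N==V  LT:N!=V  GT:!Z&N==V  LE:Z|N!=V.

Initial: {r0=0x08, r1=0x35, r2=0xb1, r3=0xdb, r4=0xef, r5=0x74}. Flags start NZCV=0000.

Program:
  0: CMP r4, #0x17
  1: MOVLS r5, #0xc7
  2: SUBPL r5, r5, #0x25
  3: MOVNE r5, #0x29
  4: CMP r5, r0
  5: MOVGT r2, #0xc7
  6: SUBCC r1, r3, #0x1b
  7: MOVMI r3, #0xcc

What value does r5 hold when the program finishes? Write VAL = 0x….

VAL = 0x29

0: ✓ CMP  NZCV=1010
1: · MOVLS
2: · SUBPL
3: ✓ MOVNE  r5←0x29
4: ✓ CMP  NZCV=0010
5: ✓ MOVGT  r2←0xc7
6: · SUBCC
7: · MOVMI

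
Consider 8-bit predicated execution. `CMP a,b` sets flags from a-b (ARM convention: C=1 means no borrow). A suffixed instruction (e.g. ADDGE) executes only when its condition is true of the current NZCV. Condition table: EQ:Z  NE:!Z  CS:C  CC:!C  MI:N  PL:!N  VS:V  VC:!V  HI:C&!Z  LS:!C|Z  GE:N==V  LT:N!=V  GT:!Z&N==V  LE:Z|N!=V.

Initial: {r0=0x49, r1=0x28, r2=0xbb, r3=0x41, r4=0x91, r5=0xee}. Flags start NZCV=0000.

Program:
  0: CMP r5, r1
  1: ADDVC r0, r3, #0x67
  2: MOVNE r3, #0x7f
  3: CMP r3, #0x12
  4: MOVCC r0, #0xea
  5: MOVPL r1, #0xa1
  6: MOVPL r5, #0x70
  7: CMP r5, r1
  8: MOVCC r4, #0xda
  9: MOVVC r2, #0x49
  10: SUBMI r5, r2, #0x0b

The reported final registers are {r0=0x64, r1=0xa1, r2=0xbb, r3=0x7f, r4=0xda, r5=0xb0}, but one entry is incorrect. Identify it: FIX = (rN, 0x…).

FIX = (r0, 0xa8)

[0] flags=1010 → (cmp)
[1] flags=1010 VC?T → r0=0xa8
[2] flags=1010 NE?T → r3=0x7f
[3] flags=0010 → (cmp)
[4] flags=0010 CC?F → skip
[5] flags=0010 PL?T → r1=0xa1
[6] flags=0010 PL?T → r5=0x70
[7] flags=1001 → (cmp)
[8] flags=1001 CC?T → r4=0xda
[9] flags=1001 VC?F → skip
[10] flags=1001 MI?T → r5=0xb0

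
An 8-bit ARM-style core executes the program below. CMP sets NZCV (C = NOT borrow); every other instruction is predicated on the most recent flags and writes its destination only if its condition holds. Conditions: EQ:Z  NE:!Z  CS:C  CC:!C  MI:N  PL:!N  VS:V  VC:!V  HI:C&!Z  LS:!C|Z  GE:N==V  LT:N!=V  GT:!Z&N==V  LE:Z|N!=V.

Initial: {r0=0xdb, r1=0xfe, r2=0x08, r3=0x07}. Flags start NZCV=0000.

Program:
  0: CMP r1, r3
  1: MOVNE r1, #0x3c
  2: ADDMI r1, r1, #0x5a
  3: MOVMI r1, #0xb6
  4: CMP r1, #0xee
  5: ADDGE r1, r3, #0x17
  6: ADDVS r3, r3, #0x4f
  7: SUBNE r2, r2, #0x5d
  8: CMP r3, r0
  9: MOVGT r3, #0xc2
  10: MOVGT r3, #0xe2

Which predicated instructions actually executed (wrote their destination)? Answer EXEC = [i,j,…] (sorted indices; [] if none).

EXEC = [1,2,3,7,9,10]

0: ✓ CMP  NZCV=1010
1: ✓ MOVNE  r1←0x3c
2: ✓ ADDMI  r1←0x96
3: ✓ MOVMI  r1←0xb6
4: ✓ CMP  NZCV=1000
5: · ADDGE
6: · ADDVS
7: ✓ SUBNE  r2←0xab
8: ✓ CMP  NZCV=0000
9: ✓ MOVGT  r3←0xc2
10: ✓ MOVGT  r3←0xe2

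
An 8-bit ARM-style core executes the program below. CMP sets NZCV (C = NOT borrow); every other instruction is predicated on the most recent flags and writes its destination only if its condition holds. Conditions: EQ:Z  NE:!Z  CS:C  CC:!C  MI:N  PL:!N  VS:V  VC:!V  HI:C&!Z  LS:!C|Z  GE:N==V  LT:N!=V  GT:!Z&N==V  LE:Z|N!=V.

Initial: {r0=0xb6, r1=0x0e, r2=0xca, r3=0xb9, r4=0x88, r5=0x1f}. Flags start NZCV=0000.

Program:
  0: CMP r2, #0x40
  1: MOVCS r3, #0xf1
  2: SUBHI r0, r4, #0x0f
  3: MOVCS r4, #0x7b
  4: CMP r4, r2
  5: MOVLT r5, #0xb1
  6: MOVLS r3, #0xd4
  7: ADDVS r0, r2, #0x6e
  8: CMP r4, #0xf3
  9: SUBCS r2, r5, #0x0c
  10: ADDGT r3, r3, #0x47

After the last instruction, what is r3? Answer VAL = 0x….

VAL = 0x1b

0: ✓ CMP  NZCV=1010
1: ✓ MOVCS  r3←0xf1
2: ✓ SUBHI  r0←0x79
3: ✓ MOVCS  r4←0x7b
4: ✓ CMP  NZCV=1001
5: · MOVLT
6: ✓ MOVLS  r3←0xd4
7: ✓ ADDVS  r0←0x38
8: ✓ CMP  NZCV=1001
9: · SUBCS
10: ✓ ADDGT  r3←0x1b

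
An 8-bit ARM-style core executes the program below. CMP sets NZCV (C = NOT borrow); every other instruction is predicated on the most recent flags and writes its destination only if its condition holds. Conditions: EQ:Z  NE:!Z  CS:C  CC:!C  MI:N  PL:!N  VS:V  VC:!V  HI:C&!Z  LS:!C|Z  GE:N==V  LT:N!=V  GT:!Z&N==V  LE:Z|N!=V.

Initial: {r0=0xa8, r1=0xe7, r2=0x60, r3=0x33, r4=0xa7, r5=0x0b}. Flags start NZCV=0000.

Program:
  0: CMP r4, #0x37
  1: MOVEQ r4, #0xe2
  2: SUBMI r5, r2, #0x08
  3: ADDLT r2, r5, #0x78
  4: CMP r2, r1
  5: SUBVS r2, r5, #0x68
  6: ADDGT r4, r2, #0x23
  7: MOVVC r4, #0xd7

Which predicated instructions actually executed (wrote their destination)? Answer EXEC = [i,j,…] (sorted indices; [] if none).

EXEC = [3,7]

[0] flags=0011 → (cmp)
[1] flags=0011 EQ?F → skip
[2] flags=0011 MI?F → skip
[3] flags=0011 LT?T → r2=0x83
[4] flags=1000 → (cmp)
[5] flags=1000 VS?F → skip
[6] flags=1000 GT?F → skip
[7] flags=1000 VC?T → r4=0xd7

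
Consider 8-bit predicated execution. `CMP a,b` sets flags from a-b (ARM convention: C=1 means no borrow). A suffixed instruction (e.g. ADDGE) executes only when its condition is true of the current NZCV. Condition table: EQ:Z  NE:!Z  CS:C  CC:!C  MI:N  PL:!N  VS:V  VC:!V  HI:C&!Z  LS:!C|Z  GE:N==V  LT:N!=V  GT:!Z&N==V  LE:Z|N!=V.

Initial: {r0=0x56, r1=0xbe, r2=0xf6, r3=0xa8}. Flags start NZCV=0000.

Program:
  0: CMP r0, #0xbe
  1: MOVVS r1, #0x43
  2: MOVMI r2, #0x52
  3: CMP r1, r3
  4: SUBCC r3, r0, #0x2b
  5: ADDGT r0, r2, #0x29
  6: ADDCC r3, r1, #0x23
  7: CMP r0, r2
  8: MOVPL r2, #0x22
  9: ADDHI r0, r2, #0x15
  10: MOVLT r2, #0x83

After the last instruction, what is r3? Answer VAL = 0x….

VAL = 0x66

[0] flags=1001 → (cmp)
[1] flags=1001 VS?T → r1=0x43
[2] flags=1001 MI?T → r2=0x52
[3] flags=1001 → (cmp)
[4] flags=1001 CC?T → r3=0x2b
[5] flags=1001 GT?T → r0=0x7b
[6] flags=1001 CC?T → r3=0x66
[7] flags=0010 → (cmp)
[8] flags=0010 PL?T → r2=0x22
[9] flags=0010 HI?T → r0=0x37
[10] flags=0010 LT?F → skip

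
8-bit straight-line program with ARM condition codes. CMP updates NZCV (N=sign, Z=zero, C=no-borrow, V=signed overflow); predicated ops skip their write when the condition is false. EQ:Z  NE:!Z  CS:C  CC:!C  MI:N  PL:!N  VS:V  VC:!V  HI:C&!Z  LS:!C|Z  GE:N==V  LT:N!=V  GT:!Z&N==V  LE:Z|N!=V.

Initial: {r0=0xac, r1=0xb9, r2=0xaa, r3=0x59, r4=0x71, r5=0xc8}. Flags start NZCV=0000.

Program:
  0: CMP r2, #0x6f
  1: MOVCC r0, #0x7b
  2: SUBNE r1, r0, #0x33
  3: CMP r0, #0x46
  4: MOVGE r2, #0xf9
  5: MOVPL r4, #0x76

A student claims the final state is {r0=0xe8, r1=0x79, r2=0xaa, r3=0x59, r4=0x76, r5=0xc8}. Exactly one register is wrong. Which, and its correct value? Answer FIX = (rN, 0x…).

FIX = (r0, 0xac)

0: ✓ CMP  NZCV=0011
1: · MOVCC
2: ✓ SUBNE  r1←0x79
3: ✓ CMP  NZCV=0011
4: · MOVGE
5: ✓ MOVPL  r4←0x76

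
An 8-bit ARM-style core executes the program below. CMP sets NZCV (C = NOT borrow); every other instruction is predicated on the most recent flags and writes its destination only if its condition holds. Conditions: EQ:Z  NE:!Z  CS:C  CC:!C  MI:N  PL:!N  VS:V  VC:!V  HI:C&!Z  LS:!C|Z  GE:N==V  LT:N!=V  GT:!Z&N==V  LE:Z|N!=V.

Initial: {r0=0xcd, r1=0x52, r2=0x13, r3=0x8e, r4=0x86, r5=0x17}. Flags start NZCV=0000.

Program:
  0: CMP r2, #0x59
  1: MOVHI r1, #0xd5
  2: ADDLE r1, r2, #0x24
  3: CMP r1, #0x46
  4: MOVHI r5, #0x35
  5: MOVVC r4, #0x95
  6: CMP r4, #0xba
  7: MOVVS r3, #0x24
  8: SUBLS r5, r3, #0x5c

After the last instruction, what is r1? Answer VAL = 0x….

0: ✓ CMP  NZCV=1000
1: · MOVHI
2: ✓ ADDLE  r1←0x37
3: ✓ CMP  NZCV=1000
4: · MOVHI
5: ✓ MOVVC  r4←0x95
6: ✓ CMP  NZCV=1000
7: · MOVVS
8: ✓ SUBLS  r5←0x32

VAL = 0x37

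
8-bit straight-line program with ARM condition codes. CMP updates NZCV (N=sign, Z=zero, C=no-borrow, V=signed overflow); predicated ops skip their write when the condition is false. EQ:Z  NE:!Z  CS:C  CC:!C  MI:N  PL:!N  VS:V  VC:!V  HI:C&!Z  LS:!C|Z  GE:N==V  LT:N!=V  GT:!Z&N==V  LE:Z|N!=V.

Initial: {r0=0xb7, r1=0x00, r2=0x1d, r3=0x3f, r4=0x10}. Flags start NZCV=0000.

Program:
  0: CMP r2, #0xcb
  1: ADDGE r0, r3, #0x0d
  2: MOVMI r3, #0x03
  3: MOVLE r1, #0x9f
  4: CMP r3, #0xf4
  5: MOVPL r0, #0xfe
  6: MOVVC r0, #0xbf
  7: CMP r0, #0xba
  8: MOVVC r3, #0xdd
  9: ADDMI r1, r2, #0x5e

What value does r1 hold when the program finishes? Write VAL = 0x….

VAL = 0x00

0: ✓ CMP  NZCV=0000
1: ✓ ADDGE  r0←0x4c
2: · MOVMI
3: · MOVLE
4: ✓ CMP  NZCV=0000
5: ✓ MOVPL  r0←0xfe
6: ✓ MOVVC  r0←0xbf
7: ✓ CMP  NZCV=0010
8: ✓ MOVVC  r3←0xdd
9: · ADDMI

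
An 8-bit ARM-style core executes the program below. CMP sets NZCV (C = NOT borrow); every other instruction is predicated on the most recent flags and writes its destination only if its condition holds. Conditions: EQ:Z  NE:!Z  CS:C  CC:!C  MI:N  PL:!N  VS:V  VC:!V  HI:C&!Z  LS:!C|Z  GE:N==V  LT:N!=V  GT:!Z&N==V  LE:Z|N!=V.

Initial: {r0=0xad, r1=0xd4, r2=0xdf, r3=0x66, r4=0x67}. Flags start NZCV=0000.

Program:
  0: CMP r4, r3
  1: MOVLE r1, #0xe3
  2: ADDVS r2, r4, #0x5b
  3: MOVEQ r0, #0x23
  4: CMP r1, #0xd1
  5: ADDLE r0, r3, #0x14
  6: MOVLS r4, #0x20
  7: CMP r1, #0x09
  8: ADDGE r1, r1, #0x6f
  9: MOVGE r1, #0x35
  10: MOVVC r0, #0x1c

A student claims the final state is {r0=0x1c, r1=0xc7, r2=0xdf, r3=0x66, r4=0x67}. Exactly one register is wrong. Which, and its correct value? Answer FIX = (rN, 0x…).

FIX = (r1, 0xd4)

0: ✓ CMP  NZCV=0010
1: · MOVLE
2: · ADDVS
3: · MOVEQ
4: ✓ CMP  NZCV=0010
5: · ADDLE
6: · MOVLS
7: ✓ CMP  NZCV=1010
8: · ADDGE
9: · MOVGE
10: ✓ MOVVC  r0←0x1c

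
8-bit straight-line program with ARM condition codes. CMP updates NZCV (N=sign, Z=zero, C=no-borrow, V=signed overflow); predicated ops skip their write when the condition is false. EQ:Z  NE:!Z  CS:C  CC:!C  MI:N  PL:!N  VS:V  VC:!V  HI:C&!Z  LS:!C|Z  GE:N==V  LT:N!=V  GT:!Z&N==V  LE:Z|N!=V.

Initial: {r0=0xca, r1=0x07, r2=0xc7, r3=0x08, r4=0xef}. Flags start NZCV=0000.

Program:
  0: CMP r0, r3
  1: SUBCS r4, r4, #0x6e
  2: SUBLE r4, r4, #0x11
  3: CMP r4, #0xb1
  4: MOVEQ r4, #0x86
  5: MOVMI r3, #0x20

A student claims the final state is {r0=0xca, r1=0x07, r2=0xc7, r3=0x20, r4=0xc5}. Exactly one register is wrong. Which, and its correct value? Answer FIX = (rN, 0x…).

FIX = (r4, 0x70)

[0] flags=1010 → (cmp)
[1] flags=1010 CS?T → r4=0x81
[2] flags=1010 LE?T → r4=0x70
[3] flags=1001 → (cmp)
[4] flags=1001 EQ?F → skip
[5] flags=1001 MI?T → r3=0x20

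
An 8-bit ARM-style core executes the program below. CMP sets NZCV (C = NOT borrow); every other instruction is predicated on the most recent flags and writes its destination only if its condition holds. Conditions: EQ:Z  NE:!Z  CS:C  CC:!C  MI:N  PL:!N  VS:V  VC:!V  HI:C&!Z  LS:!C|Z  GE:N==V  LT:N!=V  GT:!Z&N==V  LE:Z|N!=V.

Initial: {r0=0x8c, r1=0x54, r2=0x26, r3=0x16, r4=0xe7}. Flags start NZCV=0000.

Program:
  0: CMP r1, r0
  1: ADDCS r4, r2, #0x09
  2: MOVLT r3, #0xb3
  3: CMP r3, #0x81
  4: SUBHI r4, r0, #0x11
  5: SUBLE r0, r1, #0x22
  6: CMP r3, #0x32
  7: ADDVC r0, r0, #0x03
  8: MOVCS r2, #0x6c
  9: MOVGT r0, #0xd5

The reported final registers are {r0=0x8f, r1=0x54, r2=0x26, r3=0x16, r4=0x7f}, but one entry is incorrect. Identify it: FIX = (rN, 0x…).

FIX = (r4, 0xe7)

[0] flags=1001 → (cmp)
[1] flags=1001 CS?F → skip
[2] flags=1001 LT?F → skip
[3] flags=1001 → (cmp)
[4] flags=1001 HI?F → skip
[5] flags=1001 LE?F → skip
[6] flags=1000 → (cmp)
[7] flags=1000 VC?T → r0=0x8f
[8] flags=1000 CS?F → skip
[9] flags=1000 GT?F → skip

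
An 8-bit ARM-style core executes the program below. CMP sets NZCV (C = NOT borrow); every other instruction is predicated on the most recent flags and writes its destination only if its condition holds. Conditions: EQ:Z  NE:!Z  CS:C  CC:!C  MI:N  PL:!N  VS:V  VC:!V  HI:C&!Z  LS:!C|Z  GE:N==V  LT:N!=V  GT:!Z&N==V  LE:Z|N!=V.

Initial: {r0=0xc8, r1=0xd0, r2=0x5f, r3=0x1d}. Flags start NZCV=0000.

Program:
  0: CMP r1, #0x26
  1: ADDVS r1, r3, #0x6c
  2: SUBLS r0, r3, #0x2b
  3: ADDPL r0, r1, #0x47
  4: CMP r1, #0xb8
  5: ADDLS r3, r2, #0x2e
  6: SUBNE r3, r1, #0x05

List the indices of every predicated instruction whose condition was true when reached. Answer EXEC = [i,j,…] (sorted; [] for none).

0: ✓ CMP  NZCV=1010
1: · ADDVS
2: · SUBLS
3: · ADDPL
4: ✓ CMP  NZCV=0010
5: · ADDLS
6: ✓ SUBNE  r3←0xcb

EXEC = [6]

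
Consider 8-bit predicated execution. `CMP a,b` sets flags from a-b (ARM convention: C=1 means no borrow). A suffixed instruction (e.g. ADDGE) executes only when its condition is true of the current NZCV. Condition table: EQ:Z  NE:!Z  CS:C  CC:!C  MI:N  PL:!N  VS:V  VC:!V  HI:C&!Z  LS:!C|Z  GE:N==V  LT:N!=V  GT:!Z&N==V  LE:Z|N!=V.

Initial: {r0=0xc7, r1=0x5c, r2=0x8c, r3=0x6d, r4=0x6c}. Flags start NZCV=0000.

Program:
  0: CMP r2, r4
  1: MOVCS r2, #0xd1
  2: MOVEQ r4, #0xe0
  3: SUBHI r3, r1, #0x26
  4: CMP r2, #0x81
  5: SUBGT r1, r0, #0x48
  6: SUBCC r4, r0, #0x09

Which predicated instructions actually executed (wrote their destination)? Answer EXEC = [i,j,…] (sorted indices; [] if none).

[0] flags=0011 → (cmp)
[1] flags=0011 CS?T → r2=0xd1
[2] flags=0011 EQ?F → skip
[3] flags=0011 HI?T → r3=0x36
[4] flags=0010 → (cmp)
[5] flags=0010 GT?T → r1=0x7f
[6] flags=0010 CC?F → skip

EXEC = [1,3,5]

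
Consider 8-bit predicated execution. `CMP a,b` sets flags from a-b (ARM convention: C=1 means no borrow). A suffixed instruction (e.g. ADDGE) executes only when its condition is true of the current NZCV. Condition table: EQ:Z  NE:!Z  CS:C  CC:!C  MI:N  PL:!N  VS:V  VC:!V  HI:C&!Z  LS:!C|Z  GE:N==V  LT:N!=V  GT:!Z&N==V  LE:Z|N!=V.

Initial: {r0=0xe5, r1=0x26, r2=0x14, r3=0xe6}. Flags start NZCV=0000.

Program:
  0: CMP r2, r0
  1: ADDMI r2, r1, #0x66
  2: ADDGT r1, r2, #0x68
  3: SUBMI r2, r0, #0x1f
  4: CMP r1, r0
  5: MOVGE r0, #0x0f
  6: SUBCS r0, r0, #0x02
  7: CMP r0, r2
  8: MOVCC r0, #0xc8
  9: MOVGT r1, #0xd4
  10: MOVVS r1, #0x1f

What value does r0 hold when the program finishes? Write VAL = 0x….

VAL = 0xc8

0: ✓ CMP  NZCV=0000
1: · ADDMI
2: ✓ ADDGT  r1←0x7c
3: · SUBMI
4: ✓ CMP  NZCV=1001
5: ✓ MOVGE  r0←0x0f
6: · SUBCS
7: ✓ CMP  NZCV=1000
8: ✓ MOVCC  r0←0xc8
9: · MOVGT
10: · MOVVS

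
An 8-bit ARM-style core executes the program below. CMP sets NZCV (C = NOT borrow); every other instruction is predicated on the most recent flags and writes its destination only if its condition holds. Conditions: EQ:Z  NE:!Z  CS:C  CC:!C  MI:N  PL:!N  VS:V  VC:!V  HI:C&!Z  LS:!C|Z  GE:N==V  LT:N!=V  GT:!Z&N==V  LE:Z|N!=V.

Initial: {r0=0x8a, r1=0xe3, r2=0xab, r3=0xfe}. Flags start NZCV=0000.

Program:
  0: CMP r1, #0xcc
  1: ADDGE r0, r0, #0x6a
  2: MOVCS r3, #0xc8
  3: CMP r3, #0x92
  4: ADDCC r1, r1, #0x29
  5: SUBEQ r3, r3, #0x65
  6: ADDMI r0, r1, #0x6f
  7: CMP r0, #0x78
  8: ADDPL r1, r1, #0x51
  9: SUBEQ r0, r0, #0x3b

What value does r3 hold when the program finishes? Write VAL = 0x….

0: ✓ CMP  NZCV=0010
1: ✓ ADDGE  r0←0xf4
2: ✓ MOVCS  r3←0xc8
3: ✓ CMP  NZCV=0010
4: · ADDCC
5: · SUBEQ
6: · ADDMI
7: ✓ CMP  NZCV=0011
8: ✓ ADDPL  r1←0x34
9: · SUBEQ

VAL = 0xc8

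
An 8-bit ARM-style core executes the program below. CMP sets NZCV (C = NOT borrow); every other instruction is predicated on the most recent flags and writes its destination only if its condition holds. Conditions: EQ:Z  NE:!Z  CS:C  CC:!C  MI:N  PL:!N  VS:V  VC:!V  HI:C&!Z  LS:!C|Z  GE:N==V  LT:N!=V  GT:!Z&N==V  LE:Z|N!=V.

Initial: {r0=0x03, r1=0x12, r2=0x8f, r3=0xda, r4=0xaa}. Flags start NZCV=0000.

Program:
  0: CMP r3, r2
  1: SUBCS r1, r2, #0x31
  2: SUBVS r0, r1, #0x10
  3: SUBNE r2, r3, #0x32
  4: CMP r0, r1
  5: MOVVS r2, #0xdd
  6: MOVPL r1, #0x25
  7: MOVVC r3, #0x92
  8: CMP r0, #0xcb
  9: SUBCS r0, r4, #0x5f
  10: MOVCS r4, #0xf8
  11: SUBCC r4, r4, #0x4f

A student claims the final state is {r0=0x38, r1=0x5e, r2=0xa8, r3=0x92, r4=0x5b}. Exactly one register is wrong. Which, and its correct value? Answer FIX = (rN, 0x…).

FIX = (r0, 0x03)

[0] flags=0010 → (cmp)
[1] flags=0010 CS?T → r1=0x5e
[2] flags=0010 VS?F → skip
[3] flags=0010 NE?T → r2=0xa8
[4] flags=1000 → (cmp)
[5] flags=1000 VS?F → skip
[6] flags=1000 PL?F → skip
[7] flags=1000 VC?T → r3=0x92
[8] flags=0000 → (cmp)
[9] flags=0000 CS?F → skip
[10] flags=0000 CS?F → skip
[11] flags=0000 CC?T → r4=0x5b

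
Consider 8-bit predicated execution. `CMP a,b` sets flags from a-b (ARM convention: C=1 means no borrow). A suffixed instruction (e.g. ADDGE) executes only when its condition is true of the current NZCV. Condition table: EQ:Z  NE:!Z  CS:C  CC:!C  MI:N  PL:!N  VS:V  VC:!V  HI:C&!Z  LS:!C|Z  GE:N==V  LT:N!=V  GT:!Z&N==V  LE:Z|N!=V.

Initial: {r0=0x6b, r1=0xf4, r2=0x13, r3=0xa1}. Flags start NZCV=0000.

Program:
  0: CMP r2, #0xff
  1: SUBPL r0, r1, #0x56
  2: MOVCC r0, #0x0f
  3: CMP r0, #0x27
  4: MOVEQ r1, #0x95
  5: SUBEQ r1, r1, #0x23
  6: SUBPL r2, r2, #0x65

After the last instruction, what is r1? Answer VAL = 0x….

0: ✓ CMP  NZCV=0000
1: ✓ SUBPL  r0←0x9e
2: ✓ MOVCC  r0←0x0f
3: ✓ CMP  NZCV=1000
4: · MOVEQ
5: · SUBEQ
6: · SUBPL

VAL = 0xf4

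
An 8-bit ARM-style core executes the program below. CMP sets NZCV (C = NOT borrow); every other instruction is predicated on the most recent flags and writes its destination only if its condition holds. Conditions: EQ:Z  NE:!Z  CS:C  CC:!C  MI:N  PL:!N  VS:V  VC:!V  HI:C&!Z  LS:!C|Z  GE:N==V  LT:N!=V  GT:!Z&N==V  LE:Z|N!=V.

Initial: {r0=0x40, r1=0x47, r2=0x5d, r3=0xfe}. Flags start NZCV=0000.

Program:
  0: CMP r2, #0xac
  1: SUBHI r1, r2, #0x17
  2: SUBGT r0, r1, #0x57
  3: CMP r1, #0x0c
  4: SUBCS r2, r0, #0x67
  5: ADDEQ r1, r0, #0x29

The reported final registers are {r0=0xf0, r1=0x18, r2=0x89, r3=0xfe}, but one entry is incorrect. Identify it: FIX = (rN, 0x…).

FIX = (r1, 0x47)

[0] flags=1001 → (cmp)
[1] flags=1001 HI?F → skip
[2] flags=1001 GT?T → r0=0xf0
[3] flags=0010 → (cmp)
[4] flags=0010 CS?T → r2=0x89
[5] flags=0010 EQ?F → skip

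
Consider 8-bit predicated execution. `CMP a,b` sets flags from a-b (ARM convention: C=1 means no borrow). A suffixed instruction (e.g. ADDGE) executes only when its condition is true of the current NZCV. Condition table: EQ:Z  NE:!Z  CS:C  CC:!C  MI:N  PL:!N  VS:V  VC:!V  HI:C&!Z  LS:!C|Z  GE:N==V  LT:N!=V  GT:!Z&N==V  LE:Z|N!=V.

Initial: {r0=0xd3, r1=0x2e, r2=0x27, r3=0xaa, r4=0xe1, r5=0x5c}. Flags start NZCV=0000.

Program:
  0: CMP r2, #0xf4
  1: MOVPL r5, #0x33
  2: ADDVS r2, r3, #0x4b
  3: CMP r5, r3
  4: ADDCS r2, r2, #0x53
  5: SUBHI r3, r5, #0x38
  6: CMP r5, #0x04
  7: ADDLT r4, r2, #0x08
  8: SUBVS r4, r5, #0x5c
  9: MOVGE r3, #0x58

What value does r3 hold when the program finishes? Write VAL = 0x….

VAL = 0x58

[0] flags=0000 → (cmp)
[1] flags=0000 PL?T → r5=0x33
[2] flags=0000 VS?F → skip
[3] flags=1001 → (cmp)
[4] flags=1001 CS?F → skip
[5] flags=1001 HI?F → skip
[6] flags=0010 → (cmp)
[7] flags=0010 LT?F → skip
[8] flags=0010 VS?F → skip
[9] flags=0010 GE?T → r3=0x58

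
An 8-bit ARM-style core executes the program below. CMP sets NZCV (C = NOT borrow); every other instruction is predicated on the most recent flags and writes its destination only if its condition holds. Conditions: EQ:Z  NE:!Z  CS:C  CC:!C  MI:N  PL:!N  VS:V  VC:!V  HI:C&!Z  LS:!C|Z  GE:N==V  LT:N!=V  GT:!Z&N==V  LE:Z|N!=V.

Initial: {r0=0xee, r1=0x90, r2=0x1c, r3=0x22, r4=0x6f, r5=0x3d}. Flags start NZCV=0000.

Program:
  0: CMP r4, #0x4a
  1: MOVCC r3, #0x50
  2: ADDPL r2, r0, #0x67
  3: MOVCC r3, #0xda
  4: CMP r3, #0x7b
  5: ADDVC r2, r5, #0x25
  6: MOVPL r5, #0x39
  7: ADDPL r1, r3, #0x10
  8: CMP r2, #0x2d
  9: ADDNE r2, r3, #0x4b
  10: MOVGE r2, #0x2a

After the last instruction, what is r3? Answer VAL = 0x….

[0] flags=0010 → (cmp)
[1] flags=0010 CC?F → skip
[2] flags=0010 PL?T → r2=0x55
[3] flags=0010 CC?F → skip
[4] flags=1000 → (cmp)
[5] flags=1000 VC?T → r2=0x62
[6] flags=1000 PL?F → skip
[7] flags=1000 PL?F → skip
[8] flags=0010 → (cmp)
[9] flags=0010 NE?T → r2=0x6d
[10] flags=0010 GE?T → r2=0x2a

VAL = 0x22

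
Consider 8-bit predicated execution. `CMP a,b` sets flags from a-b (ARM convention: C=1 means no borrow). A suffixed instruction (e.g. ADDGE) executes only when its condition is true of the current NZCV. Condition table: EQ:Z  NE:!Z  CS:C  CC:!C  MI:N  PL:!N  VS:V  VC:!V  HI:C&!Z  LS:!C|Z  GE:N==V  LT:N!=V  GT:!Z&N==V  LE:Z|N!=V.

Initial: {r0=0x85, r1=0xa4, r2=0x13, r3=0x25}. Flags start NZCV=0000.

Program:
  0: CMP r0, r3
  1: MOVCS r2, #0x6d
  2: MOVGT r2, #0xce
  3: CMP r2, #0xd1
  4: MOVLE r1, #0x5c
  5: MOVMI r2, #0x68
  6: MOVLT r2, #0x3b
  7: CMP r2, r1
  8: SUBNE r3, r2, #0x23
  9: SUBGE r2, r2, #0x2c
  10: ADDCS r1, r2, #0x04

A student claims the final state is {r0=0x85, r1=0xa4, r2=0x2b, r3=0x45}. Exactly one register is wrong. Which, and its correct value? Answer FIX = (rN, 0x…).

FIX = (r2, 0x3c)

[0] flags=0011 → (cmp)
[1] flags=0011 CS?T → r2=0x6d
[2] flags=0011 GT?F → skip
[3] flags=1001 → (cmp)
[4] flags=1001 LE?F → skip
[5] flags=1001 MI?T → r2=0x68
[6] flags=1001 LT?F → skip
[7] flags=1001 → (cmp)
[8] flags=1001 NE?T → r3=0x45
[9] flags=1001 GE?T → r2=0x3c
[10] flags=1001 CS?F → skip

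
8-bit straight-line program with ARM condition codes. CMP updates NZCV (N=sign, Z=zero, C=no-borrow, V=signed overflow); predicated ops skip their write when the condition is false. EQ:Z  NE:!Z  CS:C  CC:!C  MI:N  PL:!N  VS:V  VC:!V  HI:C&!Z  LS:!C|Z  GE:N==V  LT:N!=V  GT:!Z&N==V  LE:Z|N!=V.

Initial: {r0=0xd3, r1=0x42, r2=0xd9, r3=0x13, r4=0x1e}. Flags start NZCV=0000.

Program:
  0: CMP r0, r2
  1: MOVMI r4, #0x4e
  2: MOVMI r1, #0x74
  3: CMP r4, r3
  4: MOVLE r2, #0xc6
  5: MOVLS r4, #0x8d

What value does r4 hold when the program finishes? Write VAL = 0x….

VAL = 0x4e

0: ✓ CMP  NZCV=1000
1: ✓ MOVMI  r4←0x4e
2: ✓ MOVMI  r1←0x74
3: ✓ CMP  NZCV=0010
4: · MOVLE
5: · MOVLS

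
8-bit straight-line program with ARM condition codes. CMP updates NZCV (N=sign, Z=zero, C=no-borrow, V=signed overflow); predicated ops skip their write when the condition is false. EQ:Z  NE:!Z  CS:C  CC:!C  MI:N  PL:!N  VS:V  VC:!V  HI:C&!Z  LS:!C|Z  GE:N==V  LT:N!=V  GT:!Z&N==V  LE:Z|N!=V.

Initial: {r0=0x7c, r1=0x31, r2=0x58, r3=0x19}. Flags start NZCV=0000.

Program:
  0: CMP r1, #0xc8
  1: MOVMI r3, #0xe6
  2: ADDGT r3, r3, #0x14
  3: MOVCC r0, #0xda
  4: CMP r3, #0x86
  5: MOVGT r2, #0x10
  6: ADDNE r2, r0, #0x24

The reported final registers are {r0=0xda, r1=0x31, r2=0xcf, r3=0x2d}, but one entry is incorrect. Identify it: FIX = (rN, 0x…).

0: ✓ CMP  NZCV=0000
1: · MOVMI
2: ✓ ADDGT  r3←0x2d
3: ✓ MOVCC  r0←0xda
4: ✓ CMP  NZCV=1001
5: ✓ MOVGT  r2←0x10
6: ✓ ADDNE  r2←0xfe

FIX = (r2, 0xfe)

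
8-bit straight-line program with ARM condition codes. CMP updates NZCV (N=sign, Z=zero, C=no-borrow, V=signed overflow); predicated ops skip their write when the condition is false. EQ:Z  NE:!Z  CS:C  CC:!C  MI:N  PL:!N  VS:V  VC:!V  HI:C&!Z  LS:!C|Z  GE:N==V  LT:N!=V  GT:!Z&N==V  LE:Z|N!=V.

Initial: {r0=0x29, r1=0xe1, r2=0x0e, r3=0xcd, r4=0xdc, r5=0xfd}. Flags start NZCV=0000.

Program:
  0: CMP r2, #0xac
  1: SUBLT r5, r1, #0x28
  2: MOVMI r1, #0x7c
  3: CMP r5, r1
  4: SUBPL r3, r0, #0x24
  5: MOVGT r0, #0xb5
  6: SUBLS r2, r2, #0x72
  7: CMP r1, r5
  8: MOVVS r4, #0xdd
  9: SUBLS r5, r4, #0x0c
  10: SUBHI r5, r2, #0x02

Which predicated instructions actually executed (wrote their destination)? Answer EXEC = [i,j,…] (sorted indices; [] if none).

[0] flags=0000 → (cmp)
[1] flags=0000 LT?F → skip
[2] flags=0000 MI?F → skip
[3] flags=0010 → (cmp)
[4] flags=0010 PL?T → r3=0x05
[5] flags=0010 GT?T → r0=0xb5
[6] flags=0010 LS?F → skip
[7] flags=1000 → (cmp)
[8] flags=1000 VS?F → skip
[9] flags=1000 LS?T → r5=0xd0
[10] flags=1000 HI?F → skip

EXEC = [4,5,9]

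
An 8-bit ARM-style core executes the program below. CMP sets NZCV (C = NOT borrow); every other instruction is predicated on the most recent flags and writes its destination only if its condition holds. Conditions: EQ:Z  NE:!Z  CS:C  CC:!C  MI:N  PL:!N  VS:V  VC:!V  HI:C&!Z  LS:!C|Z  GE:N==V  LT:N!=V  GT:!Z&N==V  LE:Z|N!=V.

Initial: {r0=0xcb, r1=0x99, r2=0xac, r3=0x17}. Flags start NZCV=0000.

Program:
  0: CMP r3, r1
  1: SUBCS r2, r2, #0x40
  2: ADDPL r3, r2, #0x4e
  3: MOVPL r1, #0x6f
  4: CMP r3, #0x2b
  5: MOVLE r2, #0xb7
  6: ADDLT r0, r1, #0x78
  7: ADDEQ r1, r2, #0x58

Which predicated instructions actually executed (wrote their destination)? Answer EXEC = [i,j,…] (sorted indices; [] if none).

EXEC = [2,3,5,6]

0: ✓ CMP  NZCV=0000
1: · SUBCS
2: ✓ ADDPL  r3←0xfa
3: ✓ MOVPL  r1←0x6f
4: ✓ CMP  NZCV=1010
5: ✓ MOVLE  r2←0xb7
6: ✓ ADDLT  r0←0xe7
7: · ADDEQ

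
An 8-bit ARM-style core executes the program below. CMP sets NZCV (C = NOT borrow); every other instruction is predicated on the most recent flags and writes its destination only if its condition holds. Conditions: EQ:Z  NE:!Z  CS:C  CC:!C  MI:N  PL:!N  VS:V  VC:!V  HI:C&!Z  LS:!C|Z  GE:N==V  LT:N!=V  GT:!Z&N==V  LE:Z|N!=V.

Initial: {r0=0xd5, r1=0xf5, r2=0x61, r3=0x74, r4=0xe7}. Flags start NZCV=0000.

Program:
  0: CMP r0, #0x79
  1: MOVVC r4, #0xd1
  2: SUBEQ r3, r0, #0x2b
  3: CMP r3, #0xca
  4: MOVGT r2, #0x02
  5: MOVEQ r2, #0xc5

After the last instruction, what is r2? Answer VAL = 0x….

VAL = 0x02

[0] flags=0011 → (cmp)
[1] flags=0011 VC?F → skip
[2] flags=0011 EQ?F → skip
[3] flags=1001 → (cmp)
[4] flags=1001 GT?T → r2=0x02
[5] flags=1001 EQ?F → skip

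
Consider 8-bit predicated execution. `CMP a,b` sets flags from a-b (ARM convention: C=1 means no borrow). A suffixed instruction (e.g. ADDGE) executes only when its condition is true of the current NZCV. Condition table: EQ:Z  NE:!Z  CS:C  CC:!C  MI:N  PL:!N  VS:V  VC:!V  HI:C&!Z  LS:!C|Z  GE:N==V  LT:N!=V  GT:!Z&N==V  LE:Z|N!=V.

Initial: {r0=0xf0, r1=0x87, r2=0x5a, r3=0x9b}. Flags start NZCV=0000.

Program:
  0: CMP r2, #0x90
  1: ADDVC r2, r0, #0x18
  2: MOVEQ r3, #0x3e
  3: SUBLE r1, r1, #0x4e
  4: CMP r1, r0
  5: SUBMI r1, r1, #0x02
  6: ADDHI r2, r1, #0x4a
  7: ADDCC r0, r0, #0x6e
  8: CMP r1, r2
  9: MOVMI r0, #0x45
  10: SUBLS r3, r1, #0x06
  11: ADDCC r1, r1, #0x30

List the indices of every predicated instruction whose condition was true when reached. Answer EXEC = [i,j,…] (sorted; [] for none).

EXEC = [5,7]

[0] flags=1001 → (cmp)
[1] flags=1001 VC?F → skip
[2] flags=1001 EQ?F → skip
[3] flags=1001 LE?F → skip
[4] flags=1000 → (cmp)
[5] flags=1000 MI?T → r1=0x85
[6] flags=1000 HI?F → skip
[7] flags=1000 CC?T → r0=0x5e
[8] flags=0011 → (cmp)
[9] flags=0011 MI?F → skip
[10] flags=0011 LS?F → skip
[11] flags=0011 CC?F → skip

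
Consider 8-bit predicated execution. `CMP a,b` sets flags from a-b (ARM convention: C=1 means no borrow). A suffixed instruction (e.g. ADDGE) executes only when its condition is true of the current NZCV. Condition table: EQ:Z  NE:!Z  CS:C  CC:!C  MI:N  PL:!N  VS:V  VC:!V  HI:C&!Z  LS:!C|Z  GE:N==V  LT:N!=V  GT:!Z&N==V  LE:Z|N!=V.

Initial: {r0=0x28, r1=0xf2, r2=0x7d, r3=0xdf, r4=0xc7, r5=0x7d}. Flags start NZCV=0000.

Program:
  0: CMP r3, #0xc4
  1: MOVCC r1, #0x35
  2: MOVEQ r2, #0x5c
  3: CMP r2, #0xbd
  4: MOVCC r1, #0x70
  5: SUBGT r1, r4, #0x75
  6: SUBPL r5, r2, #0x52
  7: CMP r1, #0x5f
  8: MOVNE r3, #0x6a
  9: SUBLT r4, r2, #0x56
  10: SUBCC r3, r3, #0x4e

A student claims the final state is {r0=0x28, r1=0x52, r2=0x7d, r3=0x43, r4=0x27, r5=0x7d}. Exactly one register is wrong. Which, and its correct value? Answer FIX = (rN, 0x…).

0: ✓ CMP  NZCV=0010
1: · MOVCC
2: · MOVEQ
3: ✓ CMP  NZCV=1001
4: ✓ MOVCC  r1←0x70
5: ✓ SUBGT  r1←0x52
6: · SUBPL
7: ✓ CMP  NZCV=1000
8: ✓ MOVNE  r3←0x6a
9: ✓ SUBLT  r4←0x27
10: ✓ SUBCC  r3←0x1c

FIX = (r3, 0x1c)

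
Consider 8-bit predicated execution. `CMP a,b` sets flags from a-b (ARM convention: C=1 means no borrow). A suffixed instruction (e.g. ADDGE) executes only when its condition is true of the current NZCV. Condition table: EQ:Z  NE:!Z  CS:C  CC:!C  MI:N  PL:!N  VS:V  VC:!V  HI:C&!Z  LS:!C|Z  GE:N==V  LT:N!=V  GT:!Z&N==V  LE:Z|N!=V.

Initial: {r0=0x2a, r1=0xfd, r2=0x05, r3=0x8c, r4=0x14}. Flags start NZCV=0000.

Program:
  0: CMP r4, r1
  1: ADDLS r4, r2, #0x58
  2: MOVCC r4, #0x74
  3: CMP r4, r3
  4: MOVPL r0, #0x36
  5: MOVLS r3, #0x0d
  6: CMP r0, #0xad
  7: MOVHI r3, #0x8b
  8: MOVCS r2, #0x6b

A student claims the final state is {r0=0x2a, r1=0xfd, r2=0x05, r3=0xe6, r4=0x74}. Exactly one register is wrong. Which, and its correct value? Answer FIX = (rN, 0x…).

[0] flags=0000 → (cmp)
[1] flags=0000 LS?T → r4=0x5d
[2] flags=0000 CC?T → r4=0x74
[3] flags=1001 → (cmp)
[4] flags=1001 PL?F → skip
[5] flags=1001 LS?T → r3=0x0d
[6] flags=0000 → (cmp)
[7] flags=0000 HI?F → skip
[8] flags=0000 CS?F → skip

FIX = (r3, 0x0d)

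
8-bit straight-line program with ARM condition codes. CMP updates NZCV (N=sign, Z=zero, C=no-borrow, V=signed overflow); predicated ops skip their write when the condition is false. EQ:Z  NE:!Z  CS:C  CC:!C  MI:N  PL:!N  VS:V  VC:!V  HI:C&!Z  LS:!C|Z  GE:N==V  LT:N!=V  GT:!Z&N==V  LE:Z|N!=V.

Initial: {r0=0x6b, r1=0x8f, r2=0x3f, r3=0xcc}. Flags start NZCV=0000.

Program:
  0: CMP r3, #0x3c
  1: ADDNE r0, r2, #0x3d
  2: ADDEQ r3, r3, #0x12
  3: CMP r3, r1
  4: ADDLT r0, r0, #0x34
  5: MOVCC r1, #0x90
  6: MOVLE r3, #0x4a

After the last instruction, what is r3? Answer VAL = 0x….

VAL = 0xcc

0: ✓ CMP  NZCV=1010
1: ✓ ADDNE  r0←0x7c
2: · ADDEQ
3: ✓ CMP  NZCV=0010
4: · ADDLT
5: · MOVCC
6: · MOVLE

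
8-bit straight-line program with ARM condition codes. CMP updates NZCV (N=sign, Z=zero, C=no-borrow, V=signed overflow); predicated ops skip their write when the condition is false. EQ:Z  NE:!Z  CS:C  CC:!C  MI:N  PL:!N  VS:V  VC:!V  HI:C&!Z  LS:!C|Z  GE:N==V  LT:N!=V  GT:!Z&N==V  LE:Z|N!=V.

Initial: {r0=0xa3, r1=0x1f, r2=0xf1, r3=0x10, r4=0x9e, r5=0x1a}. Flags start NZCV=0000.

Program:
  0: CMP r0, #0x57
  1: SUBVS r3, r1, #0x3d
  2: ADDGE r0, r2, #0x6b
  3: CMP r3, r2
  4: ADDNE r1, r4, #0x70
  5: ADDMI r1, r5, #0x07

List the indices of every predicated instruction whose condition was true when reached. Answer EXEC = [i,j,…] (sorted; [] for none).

[0] flags=0011 → (cmp)
[1] flags=0011 VS?T → r3=0xe2
[2] flags=0011 GE?F → skip
[3] flags=1000 → (cmp)
[4] flags=1000 NE?T → r1=0x0e
[5] flags=1000 MI?T → r1=0x21

EXEC = [1,4,5]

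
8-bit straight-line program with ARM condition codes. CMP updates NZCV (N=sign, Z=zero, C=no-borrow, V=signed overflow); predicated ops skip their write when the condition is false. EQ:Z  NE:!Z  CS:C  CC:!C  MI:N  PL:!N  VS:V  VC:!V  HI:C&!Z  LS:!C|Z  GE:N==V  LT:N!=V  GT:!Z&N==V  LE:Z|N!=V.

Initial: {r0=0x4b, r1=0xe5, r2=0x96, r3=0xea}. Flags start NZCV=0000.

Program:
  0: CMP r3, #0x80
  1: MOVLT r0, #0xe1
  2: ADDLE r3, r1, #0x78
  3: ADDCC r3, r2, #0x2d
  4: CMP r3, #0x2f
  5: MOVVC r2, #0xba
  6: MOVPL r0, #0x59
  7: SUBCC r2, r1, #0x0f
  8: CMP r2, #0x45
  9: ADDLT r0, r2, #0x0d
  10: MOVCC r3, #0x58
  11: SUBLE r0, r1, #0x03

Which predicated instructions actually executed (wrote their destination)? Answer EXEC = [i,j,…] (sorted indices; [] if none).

[0] flags=0010 → (cmp)
[1] flags=0010 LT?F → skip
[2] flags=0010 LE?F → skip
[3] flags=0010 CC?F → skip
[4] flags=1010 → (cmp)
[5] flags=1010 VC?T → r2=0xba
[6] flags=1010 PL?F → skip
[7] flags=1010 CC?F → skip
[8] flags=0011 → (cmp)
[9] flags=0011 LT?T → r0=0xc7
[10] flags=0011 CC?F → skip
[11] flags=0011 LE?T → r0=0xe2

EXEC = [5,9,11]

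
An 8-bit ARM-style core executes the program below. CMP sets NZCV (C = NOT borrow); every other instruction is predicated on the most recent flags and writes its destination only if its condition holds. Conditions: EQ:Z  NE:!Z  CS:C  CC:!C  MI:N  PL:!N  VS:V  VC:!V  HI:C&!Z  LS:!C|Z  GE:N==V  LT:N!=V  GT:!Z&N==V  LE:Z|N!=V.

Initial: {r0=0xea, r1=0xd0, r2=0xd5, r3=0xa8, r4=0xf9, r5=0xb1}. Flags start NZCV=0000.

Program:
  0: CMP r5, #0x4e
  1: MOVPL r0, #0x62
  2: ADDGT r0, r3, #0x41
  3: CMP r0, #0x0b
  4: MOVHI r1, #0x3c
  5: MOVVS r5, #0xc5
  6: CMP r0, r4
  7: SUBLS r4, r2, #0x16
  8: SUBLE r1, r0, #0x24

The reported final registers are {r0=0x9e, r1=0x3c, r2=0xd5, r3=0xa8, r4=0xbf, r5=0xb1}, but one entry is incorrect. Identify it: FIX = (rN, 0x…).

[0] flags=0011 → (cmp)
[1] flags=0011 PL?T → r0=0x62
[2] flags=0011 GT?F → skip
[3] flags=0010 → (cmp)
[4] flags=0010 HI?T → r1=0x3c
[5] flags=0010 VS?F → skip
[6] flags=0000 → (cmp)
[7] flags=0000 LS?T → r4=0xbf
[8] flags=0000 LE?F → skip

FIX = (r0, 0x62)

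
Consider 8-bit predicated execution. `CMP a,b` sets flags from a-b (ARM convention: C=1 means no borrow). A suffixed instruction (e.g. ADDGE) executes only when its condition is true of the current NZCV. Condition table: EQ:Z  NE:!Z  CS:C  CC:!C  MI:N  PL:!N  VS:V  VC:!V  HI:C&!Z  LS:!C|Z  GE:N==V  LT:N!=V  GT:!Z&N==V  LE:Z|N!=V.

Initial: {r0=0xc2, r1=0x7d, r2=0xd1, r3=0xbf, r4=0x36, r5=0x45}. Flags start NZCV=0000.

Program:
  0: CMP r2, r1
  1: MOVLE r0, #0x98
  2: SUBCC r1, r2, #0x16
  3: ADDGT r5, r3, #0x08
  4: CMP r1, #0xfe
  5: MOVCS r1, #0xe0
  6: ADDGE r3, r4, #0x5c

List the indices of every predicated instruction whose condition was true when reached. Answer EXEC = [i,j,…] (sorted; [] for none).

[0] flags=0011 → (cmp)
[1] flags=0011 LE?T → r0=0x98
[2] flags=0011 CC?F → skip
[3] flags=0011 GT?F → skip
[4] flags=0000 → (cmp)
[5] flags=0000 CS?F → skip
[6] flags=0000 GE?T → r3=0x92

EXEC = [1,6]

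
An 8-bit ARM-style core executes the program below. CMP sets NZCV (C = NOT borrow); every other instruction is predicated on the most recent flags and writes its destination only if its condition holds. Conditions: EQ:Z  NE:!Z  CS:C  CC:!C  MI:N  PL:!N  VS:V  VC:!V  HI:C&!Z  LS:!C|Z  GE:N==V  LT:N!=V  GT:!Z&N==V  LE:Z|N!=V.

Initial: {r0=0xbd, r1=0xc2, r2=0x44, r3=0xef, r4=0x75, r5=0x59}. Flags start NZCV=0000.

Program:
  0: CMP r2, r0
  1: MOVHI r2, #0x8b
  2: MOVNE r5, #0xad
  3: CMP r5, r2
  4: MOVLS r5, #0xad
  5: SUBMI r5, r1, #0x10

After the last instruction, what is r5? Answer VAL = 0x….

[0] flags=1001 → (cmp)
[1] flags=1001 HI?F → skip
[2] flags=1001 NE?T → r5=0xad
[3] flags=0011 → (cmp)
[4] flags=0011 LS?F → skip
[5] flags=0011 MI?F → skip

VAL = 0xad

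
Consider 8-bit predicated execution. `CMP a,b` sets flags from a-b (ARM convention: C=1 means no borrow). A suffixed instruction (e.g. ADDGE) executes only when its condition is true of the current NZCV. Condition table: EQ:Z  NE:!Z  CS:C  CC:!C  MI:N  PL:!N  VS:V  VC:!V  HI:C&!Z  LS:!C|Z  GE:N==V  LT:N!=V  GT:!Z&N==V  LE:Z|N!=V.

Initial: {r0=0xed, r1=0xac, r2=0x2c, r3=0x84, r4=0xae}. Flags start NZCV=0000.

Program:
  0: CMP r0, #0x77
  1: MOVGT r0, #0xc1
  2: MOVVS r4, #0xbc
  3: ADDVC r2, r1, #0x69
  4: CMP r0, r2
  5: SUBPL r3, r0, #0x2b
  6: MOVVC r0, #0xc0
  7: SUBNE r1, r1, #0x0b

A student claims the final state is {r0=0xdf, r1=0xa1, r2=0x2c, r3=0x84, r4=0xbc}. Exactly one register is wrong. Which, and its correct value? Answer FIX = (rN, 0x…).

[0] flags=0011 → (cmp)
[1] flags=0011 GT?F → skip
[2] flags=0011 VS?T → r4=0xbc
[3] flags=0011 VC?F → skip
[4] flags=1010 → (cmp)
[5] flags=1010 PL?F → skip
[6] flags=1010 VC?T → r0=0xc0
[7] flags=1010 NE?T → r1=0xa1

FIX = (r0, 0xc0)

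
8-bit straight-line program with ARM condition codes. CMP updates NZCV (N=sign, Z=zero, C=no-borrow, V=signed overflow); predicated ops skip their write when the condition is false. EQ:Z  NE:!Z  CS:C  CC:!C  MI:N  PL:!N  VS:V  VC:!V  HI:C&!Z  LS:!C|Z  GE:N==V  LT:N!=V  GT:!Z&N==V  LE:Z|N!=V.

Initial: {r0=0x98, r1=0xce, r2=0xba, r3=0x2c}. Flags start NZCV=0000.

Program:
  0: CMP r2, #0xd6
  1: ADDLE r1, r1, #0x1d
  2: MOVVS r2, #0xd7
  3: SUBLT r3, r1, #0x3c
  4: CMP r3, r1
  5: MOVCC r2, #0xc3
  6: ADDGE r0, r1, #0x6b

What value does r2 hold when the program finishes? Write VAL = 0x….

0: ✓ CMP  NZCV=1000
1: ✓ ADDLE  r1←0xeb
2: · MOVVS
3: ✓ SUBLT  r3←0xaf
4: ✓ CMP  NZCV=1000
5: ✓ MOVCC  r2←0xc3
6: · ADDGE

VAL = 0xc3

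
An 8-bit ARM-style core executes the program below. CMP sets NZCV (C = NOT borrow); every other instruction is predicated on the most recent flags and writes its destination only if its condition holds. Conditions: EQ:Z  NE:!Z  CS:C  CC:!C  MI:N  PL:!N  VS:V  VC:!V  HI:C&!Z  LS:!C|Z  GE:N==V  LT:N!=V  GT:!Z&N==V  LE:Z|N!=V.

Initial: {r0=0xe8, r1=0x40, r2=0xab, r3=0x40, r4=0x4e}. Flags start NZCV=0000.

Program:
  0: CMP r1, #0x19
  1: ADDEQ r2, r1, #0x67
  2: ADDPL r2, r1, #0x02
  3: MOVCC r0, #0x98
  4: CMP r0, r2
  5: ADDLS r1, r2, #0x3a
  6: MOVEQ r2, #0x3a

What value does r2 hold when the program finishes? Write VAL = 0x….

VAL = 0x42

[0] flags=0010 → (cmp)
[1] flags=0010 EQ?F → skip
[2] flags=0010 PL?T → r2=0x42
[3] flags=0010 CC?F → skip
[4] flags=1010 → (cmp)
[5] flags=1010 LS?F → skip
[6] flags=1010 EQ?F → skip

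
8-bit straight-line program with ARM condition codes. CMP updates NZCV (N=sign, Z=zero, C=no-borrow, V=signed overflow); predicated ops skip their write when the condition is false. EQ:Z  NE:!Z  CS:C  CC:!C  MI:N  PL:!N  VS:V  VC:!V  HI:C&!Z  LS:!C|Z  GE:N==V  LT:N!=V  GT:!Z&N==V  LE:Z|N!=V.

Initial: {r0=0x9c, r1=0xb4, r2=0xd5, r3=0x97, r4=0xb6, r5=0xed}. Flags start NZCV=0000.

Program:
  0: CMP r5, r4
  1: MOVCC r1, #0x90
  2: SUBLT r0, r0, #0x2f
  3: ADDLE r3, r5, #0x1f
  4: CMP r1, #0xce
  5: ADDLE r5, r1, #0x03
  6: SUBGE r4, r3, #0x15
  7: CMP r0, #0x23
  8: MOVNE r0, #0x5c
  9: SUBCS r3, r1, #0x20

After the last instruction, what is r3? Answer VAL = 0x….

VAL = 0x94

0: ✓ CMP  NZCV=0010
1: · MOVCC
2: · SUBLT
3: · ADDLE
4: ✓ CMP  NZCV=1000
5: ✓ ADDLE  r5←0xb7
6: · SUBGE
7: ✓ CMP  NZCV=0011
8: ✓ MOVNE  r0←0x5c
9: ✓ SUBCS  r3←0x94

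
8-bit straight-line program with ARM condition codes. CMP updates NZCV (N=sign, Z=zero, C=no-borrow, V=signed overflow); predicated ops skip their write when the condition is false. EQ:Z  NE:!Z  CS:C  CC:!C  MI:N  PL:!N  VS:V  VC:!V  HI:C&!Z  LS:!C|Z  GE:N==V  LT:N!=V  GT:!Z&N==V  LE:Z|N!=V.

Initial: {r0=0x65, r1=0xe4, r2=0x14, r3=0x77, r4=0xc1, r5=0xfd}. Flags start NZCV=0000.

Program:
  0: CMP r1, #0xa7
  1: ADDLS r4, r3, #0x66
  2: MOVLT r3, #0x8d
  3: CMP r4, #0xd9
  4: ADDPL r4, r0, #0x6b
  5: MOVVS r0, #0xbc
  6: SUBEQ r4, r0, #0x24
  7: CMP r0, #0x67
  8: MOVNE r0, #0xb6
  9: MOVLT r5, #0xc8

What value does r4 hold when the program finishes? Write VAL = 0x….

0: ✓ CMP  NZCV=0010
1: · ADDLS
2: · MOVLT
3: ✓ CMP  NZCV=1000
4: · ADDPL
5: · MOVVS
6: · SUBEQ
7: ✓ CMP  NZCV=1000
8: ✓ MOVNE  r0←0xb6
9: ✓ MOVLT  r5←0xc8

VAL = 0xc1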